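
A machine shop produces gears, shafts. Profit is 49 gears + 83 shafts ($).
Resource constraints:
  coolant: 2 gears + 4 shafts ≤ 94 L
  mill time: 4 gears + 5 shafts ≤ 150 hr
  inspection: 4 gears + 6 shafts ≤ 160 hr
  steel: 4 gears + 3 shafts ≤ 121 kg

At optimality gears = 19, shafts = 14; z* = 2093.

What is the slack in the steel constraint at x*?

steel used = 4·19 + 3·14 = 118; slack = 121 − 118 = 3.

3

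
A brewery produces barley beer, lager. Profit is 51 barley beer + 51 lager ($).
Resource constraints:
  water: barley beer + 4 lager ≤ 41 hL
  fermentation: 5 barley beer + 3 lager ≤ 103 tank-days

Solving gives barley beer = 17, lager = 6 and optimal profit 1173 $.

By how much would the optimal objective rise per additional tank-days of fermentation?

9

Both water and fermentation are binding at x*.
Dual feasibility on the basic columns requires 1·y_water + 5·y_fermentation = 51, 4·y_water + 3·y_fermentation = 51.
This yields shadow prices y_water = 6, y_fermentation = 9.
Shadow price of fermentation = 9.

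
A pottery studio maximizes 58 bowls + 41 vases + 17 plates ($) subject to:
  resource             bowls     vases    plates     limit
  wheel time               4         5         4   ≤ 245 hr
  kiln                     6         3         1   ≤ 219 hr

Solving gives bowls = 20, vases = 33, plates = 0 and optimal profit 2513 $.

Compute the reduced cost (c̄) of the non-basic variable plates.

-6

Check each constraint at x*: wheel time 245/245 (tight); kiln 219/219 (tight).
Dual feasibility on the basic columns requires 4·y_wheel time + 6·y_kiln = 58, 5·y_wheel time + 3·y_kiln = 41.
→ y_wheel time = 4 and y_kiln = 7.
Reduced cost of plates: c₃ − yᵀa₃ = 17 − (4·4 + 7·1) = 17 − 23 = -6.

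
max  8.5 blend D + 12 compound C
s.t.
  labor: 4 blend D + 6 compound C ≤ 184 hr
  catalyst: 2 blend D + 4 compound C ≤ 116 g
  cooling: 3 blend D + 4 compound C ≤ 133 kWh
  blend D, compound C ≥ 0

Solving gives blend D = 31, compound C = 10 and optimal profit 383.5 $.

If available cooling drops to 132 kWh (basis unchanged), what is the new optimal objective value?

382

At the optimum: labor uses 184 of 184 (binding); catalyst uses 102 of 116 (slack = 14); cooling uses 133 of 133 (binding).
Slack constraints have shadow price 0 (complementary slackness).
Dual feasibility on the basic columns requires 4·y_labor + 3·y_cooling = 8.5, 6·y_labor + 4·y_cooling = 12.
→ y_labor = 1 and y_cooling = 1.5.
Δz = y_cooling·Δb = 1.5 × (-1) = -1.5, so new z* = 383.5 − 1.5 = 382.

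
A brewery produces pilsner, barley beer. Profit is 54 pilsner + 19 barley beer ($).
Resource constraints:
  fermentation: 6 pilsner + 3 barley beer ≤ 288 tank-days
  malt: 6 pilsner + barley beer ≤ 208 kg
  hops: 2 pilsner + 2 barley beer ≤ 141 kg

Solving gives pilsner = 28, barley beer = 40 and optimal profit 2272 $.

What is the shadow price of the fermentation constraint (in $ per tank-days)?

5

Binding: fermentation and malt. Non-binding: hops (5 unused).
Since hops is not tight, its dual is 0.
From A_Bᵀ y = c: 6·y_fermentation + 6·y_malt = 54; 3·y_fermentation + 1·y_malt = 19.
This yields shadow prices y_fermentation = 5, y_malt = 4.
Shadow price of fermentation = 5.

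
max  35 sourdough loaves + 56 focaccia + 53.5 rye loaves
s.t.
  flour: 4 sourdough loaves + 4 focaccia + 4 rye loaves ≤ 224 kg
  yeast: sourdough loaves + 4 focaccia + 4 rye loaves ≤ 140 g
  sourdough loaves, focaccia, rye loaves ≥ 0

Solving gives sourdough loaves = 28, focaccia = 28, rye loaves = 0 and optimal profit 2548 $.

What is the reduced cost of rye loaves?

Check each constraint at x*: flour 224/224 (tight); yeast 140/140 (tight).
From A_Bᵀ y = c: 4·y_flour + 1·y_yeast = 35; 4·y_flour + 4·y_yeast = 56.
This yields shadow prices y_flour = 7, y_yeast = 7.
Reduced cost of rye loaves: c₃ − yᵀa₃ = 53.5 − (7·4 + 7·4) = 53.5 − 56 = -2.5.

-2.5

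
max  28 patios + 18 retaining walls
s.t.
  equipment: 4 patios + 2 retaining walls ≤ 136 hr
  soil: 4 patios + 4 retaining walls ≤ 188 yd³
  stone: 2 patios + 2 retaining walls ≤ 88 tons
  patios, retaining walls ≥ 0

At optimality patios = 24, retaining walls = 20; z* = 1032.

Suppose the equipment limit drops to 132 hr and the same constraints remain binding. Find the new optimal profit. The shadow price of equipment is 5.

Δb = -4, so new z* = 1032 + (5)·(-4) = 1032 − 20 = 1012.

1012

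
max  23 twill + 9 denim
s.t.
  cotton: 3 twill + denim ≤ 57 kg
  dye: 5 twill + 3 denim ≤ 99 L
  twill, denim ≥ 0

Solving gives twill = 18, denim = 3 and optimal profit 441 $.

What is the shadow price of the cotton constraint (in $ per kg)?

Check each constraint at x*: cotton 57/57 (tight); dye 99/99 (tight).
Dual feasibility on the basic columns requires 3·y_cotton + 5·y_dye = 23, 1·y_cotton + 3·y_dye = 9.
→ y_cotton = 6 and y_dye = 1.
Shadow price of cotton = 6.

6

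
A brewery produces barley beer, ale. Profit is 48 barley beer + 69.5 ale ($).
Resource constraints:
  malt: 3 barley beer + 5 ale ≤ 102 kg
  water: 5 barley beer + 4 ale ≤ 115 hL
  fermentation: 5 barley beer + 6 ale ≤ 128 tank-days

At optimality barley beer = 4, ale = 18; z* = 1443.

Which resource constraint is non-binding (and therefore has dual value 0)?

water

malt: 102/102 (binding)
water: 92/115 (slack 23)
fermentation: 128/128 (binding)
By complementary slackness, a constraint with positive slack has shadow price 0 → water.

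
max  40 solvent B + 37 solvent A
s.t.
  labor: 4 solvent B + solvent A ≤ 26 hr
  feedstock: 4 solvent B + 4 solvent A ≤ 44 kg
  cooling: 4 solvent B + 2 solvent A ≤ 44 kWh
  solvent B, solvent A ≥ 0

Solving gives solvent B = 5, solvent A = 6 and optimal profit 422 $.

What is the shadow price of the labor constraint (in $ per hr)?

At the optimum: labor uses 26 of 26 (binding); feedstock uses 44 of 44 (binding); cooling uses 32 of 44 (slack = 12).
Since cooling is not tight, its dual is 0.
From A_Bᵀ y = c: 4·y_labor + 4·y_feedstock = 40; 1·y_labor + 4·y_feedstock = 37.
→ y_labor = 1 and y_feedstock = 9.
Shadow price of labor = 1.

1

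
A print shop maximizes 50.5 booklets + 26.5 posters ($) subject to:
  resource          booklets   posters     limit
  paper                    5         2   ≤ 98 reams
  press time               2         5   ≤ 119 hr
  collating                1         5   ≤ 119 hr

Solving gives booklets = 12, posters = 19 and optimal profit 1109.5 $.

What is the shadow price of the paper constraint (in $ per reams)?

9.5

Check each constraint at x*: paper 98/98 (tight); press time 119/119 (tight); collating 107/119 (slack 12).
Slack constraints have shadow price 0 (complementary slackness).
The binding rows give the dual system: 5·y_paper + 2·y_press time = 50.5 and 2·y_paper + 5·y_press time = 26.5.
→ y_paper = 9.5 and y_press time = 1.5.
Shadow price of paper = 9.5.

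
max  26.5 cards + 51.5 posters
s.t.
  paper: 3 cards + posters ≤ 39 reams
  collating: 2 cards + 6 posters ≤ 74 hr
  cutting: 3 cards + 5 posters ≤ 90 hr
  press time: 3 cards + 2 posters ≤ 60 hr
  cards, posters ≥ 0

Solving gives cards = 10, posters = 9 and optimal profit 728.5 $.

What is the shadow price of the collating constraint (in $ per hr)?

8

At the optimum: paper uses 39 of 39 (binding); collating uses 74 of 74 (binding); cutting uses 75 of 90 (slack = 15); press time uses 48 of 60 (slack = 12).
Since cutting, press time are not tight, their duals are 0.
Dual feasibility on the basic columns requires 3·y_paper + 2·y_collating = 26.5, 1·y_paper + 6·y_collating = 51.5.
Solving: y_paper = 3.5, y_collating = 8.
Shadow price of collating = 8.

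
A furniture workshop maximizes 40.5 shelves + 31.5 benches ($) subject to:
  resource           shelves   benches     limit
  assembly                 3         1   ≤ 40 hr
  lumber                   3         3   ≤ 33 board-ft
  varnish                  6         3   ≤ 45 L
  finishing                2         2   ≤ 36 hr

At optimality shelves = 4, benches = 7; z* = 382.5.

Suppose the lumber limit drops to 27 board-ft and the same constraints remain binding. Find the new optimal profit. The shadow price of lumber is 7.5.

Δb = -6, so new z* = 382.5 + (7.5)·(-6) = 382.5 − 45 = 337.5.

337.5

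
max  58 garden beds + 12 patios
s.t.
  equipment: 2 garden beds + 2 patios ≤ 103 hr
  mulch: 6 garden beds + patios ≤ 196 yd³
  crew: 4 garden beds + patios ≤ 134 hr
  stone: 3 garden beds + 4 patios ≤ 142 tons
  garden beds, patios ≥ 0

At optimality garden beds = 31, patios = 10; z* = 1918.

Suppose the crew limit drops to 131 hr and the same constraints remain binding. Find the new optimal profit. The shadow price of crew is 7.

Δb = -3, so new z* = 1918 + (7)·(-3) = 1918 − 21 = 1897.

1897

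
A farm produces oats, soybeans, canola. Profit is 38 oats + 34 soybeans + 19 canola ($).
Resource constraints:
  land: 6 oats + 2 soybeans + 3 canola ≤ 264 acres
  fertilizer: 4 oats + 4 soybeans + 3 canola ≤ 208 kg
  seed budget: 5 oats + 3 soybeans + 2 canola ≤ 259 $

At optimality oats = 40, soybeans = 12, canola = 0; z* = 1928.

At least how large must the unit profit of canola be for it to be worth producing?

27

Check each constraint at x*: land 264/264 (tight); fertilizer 208/208 (tight); seed budget 236/259 (slack 23).
Since seed budget is not tight, its dual is 0.
Dual feasibility on the basic columns requires 6·y_land + 4·y_fertilizer = 38, 2·y_land + 4·y_fertilizer = 34.
Solving: y_land = 1, y_fertilizer = 8.
canola enters the basis when its profit ≥ yᵀa₃ = 1·3 + 8·3 = 27.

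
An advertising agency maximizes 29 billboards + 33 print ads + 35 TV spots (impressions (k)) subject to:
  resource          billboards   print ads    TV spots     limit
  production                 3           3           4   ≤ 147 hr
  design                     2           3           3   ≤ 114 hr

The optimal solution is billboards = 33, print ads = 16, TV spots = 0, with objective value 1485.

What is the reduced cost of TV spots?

-5

Check each constraint at x*: production 147/147 (tight); design 114/114 (tight).
From A_Bᵀ y = c: 3·y_production + 2·y_design = 29; 3·y_production + 3·y_design = 33.
→ y_production = 7 and y_design = 4.
Reduced cost of TV spots: c₃ − yᵀa₃ = 35 − (7·4 + 4·3) = 35 − 40 = -5.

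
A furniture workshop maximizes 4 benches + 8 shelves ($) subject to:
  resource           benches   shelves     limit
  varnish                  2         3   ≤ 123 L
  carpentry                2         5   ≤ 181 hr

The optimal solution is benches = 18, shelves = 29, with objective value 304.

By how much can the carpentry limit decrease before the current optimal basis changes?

Binding constraints: varnish, carpentry. The basis is B = [[2,3],[2,5]] with det 4.
Per unit decrease in carpentry, x* moves by d = (0.75, -0.5).
The basis stays optimal until shelves reaches 0; allowable decrease = 58 hr.

58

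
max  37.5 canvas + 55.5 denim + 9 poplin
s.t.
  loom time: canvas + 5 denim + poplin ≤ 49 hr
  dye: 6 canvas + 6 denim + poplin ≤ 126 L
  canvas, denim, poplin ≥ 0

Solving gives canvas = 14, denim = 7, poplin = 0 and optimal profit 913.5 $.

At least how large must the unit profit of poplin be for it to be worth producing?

10

Check each constraint at x*: loom time 49/49 (tight); dye 126/126 (tight).
The binding rows give the dual system: 1·y_loom time + 6·y_dye = 37.5 and 5·y_loom time + 6·y_dye = 55.5.
This yields shadow prices y_loom time = 4.5, y_dye = 5.5.
poplin enters the basis when its profit ≥ yᵀa₃ = 4.5·1 + 5.5·1 = 10.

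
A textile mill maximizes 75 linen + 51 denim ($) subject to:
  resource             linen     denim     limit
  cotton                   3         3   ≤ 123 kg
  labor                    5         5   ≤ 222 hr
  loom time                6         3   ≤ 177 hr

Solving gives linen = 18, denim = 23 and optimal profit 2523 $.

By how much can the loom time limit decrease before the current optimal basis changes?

Binding constraints: cotton, loom time. The basis is B = [[3,3],[6,3]] with det -9.
Per unit decrease in loom time, x* moves by d = (-0.3333, 0.3333).
The basis stays optimal until linen reaches 0; allowable decrease = 54 hr.

54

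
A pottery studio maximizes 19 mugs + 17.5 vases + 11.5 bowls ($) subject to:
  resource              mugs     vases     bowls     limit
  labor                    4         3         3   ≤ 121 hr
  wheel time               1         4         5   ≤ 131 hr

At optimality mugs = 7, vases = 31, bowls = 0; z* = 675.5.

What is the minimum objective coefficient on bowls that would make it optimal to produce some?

At the optimum: labor uses 121 of 121 (binding); wheel time uses 131 of 131 (binding).
Dual feasibility on the basic columns requires 4·y_labor + 1·y_wheel time = 19, 3·y_labor + 4·y_wheel time = 17.5.
Solving: y_labor = 4.5, y_wheel time = 1.
bowls enters the basis when its profit ≥ yᵀa₃ = 4.5·3 + 1·5 = 18.5.

18.5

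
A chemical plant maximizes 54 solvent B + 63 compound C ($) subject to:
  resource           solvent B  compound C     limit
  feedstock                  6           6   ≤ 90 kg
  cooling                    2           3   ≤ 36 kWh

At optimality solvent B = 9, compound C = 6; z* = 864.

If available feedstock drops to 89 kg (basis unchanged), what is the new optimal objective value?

858

Both feedstock and cooling are binding at x*.
The binding rows give the dual system: 6·y_feedstock + 2·y_cooling = 54 and 6·y_feedstock + 3·y_cooling = 63.
This yields shadow prices y_feedstock = 6, y_cooling = 9.
Δz = y_feedstock·Δb = 6 × (-1) = -6, so new z* = 864 − 6 = 858.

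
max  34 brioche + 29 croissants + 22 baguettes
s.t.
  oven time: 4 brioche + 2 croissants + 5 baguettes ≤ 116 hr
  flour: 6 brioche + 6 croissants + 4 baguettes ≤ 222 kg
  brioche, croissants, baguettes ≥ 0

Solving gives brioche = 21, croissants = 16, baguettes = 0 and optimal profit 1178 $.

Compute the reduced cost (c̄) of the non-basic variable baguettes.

Check each constraint at x*: oven time 116/116 (tight); flour 222/222 (tight).
From A_Bᵀ y = c: 4·y_oven time + 6·y_flour = 34; 2·y_oven time + 6·y_flour = 29.
Solving: y_oven time = 2.5, y_flour = 4.
Reduced cost of baguettes: c₃ − yᵀa₃ = 22 − (2.5·5 + 4·4) = 22 − 28.5 = -6.5.

-6.5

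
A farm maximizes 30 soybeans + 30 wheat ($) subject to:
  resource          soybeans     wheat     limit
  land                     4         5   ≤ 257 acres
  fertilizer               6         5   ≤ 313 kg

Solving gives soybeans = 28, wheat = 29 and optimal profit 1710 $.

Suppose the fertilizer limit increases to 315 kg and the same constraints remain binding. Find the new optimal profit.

Check each constraint at x*: land 257/257 (tight); fertilizer 313/313 (tight).
From A_Bᵀ y = c: 4·y_land + 6·y_fertilizer = 30; 5·y_land + 5·y_fertilizer = 30.
→ y_land = 3 and y_fertilizer = 3.
Δz = y_fertilizer·Δb = 3 × (2) = 6, so new z* = 1710 + 6 = 1716.

1716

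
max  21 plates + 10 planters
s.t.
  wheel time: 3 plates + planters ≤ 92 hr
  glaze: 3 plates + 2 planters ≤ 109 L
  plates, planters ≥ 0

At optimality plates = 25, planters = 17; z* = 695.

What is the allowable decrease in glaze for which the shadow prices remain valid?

Binding constraints: wheel time, glaze. The basis is B = [[3,1],[3,2]] with det 3.
Per unit decrease in glaze, x* moves by d = (0.3333, -1).
The basis stays optimal until planters reaches 0; allowable decrease = 17 L.

17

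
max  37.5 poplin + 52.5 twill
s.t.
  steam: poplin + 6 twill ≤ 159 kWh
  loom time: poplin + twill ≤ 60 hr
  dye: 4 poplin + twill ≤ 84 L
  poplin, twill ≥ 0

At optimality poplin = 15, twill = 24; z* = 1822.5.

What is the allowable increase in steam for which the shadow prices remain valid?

Binding constraints: steam, dye. The basis is B = [[1,6],[4,1]] with det -23.
Per unit increase in steam, x* moves by d = (-0.0435, 0.1739).
The basis stays optimal until loom time becomes binding; allowable increase = 161 kWh.

161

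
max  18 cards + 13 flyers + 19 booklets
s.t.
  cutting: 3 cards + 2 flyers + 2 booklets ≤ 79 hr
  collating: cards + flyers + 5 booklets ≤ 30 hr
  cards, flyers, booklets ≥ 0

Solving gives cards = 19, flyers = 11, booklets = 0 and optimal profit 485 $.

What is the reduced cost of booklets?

Both cutting and collating are binding at x*.
The binding rows give the dual system: 3·y_cutting + 1·y_collating = 18 and 2·y_cutting + 1·y_collating = 13.
Solving: y_cutting = 5, y_collating = 3.
Reduced cost of booklets: c₃ − yᵀa₃ = 19 − (5·2 + 3·5) = 19 − 25 = -6.

-6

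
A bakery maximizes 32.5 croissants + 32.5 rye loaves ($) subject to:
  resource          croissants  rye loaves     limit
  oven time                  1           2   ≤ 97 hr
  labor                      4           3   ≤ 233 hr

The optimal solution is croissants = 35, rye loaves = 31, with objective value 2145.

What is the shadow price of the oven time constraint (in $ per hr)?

At the optimum: oven time uses 97 of 97 (binding); labor uses 233 of 233 (binding).
Dual feasibility on the basic columns requires 1·y_oven time + 4·y_labor = 32.5, 2·y_oven time + 3·y_labor = 32.5.
→ y_oven time = 6.5 and y_labor = 6.5.
Shadow price of oven time = 6.5.

6.5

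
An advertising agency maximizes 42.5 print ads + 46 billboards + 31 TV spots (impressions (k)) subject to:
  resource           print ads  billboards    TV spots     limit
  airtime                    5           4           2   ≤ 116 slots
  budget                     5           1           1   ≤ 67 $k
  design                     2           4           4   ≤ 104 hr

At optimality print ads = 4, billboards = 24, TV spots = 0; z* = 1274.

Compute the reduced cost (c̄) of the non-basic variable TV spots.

-2

At the optimum: airtime uses 116 of 116 (binding); budget uses 44 of 67 (slack = 23); design uses 104 of 104 (binding).
By complementary slackness, y = 0 for the non-binding constraint.
The binding rows give the dual system: 5·y_airtime + 2·y_design = 42.5 and 4·y_airtime + 4·y_design = 46.
This yields shadow prices y_airtime = 6.5, y_design = 5.
Reduced cost of TV spots: c₃ − yᵀa₃ = 31 − (6.5·2 + 5·4) = 31 − 33 = -2.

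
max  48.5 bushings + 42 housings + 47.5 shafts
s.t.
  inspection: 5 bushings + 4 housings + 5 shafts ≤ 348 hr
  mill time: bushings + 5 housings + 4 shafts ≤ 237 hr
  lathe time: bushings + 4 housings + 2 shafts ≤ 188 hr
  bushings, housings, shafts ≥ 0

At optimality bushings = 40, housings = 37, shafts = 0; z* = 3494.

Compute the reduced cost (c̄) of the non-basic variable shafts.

Binding: inspection and lathe time. Non-binding: mill time (12 unused).
By complementary slackness, y = 0 for the non-binding constraint.
Dual feasibility on the basic columns requires 5·y_inspection + 1·y_lathe time = 48.5, 4·y_inspection + 4·y_lathe time = 42.
This yields shadow prices y_inspection = 9.5, y_lathe time = 1.
Reduced cost of shafts: c₃ − yᵀa₃ = 47.5 − (9.5·5 + 1·2) = 47.5 − 49.5 = -2.

-2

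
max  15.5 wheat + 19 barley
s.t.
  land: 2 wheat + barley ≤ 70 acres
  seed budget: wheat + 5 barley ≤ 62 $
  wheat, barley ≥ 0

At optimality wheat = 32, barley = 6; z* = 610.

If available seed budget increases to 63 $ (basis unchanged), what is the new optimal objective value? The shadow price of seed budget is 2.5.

612.5

Δb = 1, so new z* = 610 + (2.5)·(1) = 610 + 2.5 = 612.5.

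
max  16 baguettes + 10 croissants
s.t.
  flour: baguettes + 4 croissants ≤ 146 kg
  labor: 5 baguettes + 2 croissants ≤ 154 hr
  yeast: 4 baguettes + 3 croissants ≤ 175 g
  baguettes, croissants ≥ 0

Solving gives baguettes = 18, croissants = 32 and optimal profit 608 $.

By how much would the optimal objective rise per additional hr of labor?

3

Check each constraint at x*: flour 146/146 (tight); labor 154/154 (tight); yeast 168/175 (slack 7).
Since yeast is not tight, its dual is 0.
The binding rows give the dual system: 1·y_flour + 5·y_labor = 16 and 4·y_flour + 2·y_labor = 10.
→ y_flour = 1 and y_labor = 3.
Shadow price of labor = 3.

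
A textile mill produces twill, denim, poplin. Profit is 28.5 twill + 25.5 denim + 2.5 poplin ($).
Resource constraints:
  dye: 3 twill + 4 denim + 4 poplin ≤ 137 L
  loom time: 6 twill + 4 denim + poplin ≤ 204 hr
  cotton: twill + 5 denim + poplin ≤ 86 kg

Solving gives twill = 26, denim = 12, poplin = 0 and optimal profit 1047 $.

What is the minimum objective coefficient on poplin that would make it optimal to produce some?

6

Binding: loom time and cotton. Non-binding: dye (11 unused).
By complementary slackness, y = 0 for the non-binding constraint.
From A_Bᵀ y = c: 6·y_loom time + 1·y_cotton = 28.5; 4·y_loom time + 5·y_cotton = 25.5.
→ y_loom time = 4.5 and y_cotton = 1.5.
poplin enters the basis when its profit ≥ yᵀa₃ = 4.5·1 + 1.5·1 = 6.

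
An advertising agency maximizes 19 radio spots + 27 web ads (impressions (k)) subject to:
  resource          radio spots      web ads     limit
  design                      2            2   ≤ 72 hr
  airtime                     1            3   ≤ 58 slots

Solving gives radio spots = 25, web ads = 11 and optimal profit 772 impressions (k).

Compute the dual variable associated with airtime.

Both design and airtime are binding at x*.
The binding rows give the dual system: 2·y_design + 1·y_airtime = 19 and 2·y_design + 3·y_airtime = 27.
This yields shadow prices y_design = 7.5, y_airtime = 4.
Shadow price of airtime = 4.

4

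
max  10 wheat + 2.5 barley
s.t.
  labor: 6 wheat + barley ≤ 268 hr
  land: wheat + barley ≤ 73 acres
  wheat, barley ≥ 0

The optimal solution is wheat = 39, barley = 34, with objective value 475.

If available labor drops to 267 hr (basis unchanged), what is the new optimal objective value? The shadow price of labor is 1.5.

Δb = -1, so new z* = 475 + (1.5)·(-1) = 475 − 1.5 = 473.5.

473.5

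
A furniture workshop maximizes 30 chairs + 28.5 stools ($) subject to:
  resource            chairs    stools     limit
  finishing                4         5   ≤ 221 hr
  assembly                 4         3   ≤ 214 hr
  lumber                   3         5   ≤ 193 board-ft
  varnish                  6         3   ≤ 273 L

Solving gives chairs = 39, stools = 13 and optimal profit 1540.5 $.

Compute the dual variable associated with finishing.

4.5

Check each constraint at x*: finishing 221/221 (tight); assembly 195/214 (slack 19); lumber 182/193 (slack 11); varnish 273/273 (tight).
Slack constraints have shadow price 0 (complementary slackness).
The binding rows give the dual system: 4·y_finishing + 6·y_varnish = 30 and 5·y_finishing + 3·y_varnish = 28.5.
→ y_finishing = 4.5 and y_varnish = 2.
Shadow price of finishing = 4.5.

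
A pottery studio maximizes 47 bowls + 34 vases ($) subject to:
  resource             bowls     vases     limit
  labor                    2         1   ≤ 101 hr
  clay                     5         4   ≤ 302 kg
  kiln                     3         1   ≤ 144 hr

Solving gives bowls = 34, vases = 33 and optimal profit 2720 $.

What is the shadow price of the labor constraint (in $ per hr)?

At the optimum: labor uses 101 of 101 (binding); clay uses 302 of 302 (binding); kiln uses 135 of 144 (slack = 9).
By complementary slackness, y = 0 for the non-binding constraint.
Dual feasibility on the basic columns requires 2·y_labor + 5·y_clay = 47, 1·y_labor + 4·y_clay = 34.
This yields shadow prices y_labor = 6, y_clay = 7.
Shadow price of labor = 6.

6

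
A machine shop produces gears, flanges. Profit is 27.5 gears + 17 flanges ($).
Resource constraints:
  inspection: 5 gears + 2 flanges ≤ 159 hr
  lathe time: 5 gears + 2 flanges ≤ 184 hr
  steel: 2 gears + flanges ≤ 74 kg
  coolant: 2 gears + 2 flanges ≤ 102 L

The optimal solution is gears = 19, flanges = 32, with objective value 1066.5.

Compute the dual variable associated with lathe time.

0

At the optimum: inspection uses 159 of 159 (binding); lathe time uses 159 of 184 (slack = 25); steel uses 70 of 74 (slack = 4); coolant uses 102 of 102 (binding).
Slack constraints have shadow price 0 (complementary slackness).
The binding rows give the dual system: 5·y_inspection + 2·y_coolant = 27.5 and 2·y_inspection + 2·y_coolant = 17.
→ y_inspection = 3.5 and y_coolant = 5.
Shadow price of lathe time = 0.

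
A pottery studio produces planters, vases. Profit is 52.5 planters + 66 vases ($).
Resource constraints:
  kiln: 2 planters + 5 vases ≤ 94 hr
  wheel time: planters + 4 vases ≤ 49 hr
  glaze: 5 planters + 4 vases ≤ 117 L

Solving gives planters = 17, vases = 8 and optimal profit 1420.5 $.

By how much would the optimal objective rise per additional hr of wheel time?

7.5

At the optimum: kiln uses 74 of 94 (slack = 20); wheel time uses 49 of 49 (binding); glaze uses 117 of 117 (binding).
Slack constraints have shadow price 0 (complementary slackness).
The binding rows give the dual system: 1·y_wheel time + 5·y_glaze = 52.5 and 4·y_wheel time + 4·y_glaze = 66.
This yields shadow prices y_wheel time = 7.5, y_glaze = 9.
Shadow price of wheel time = 7.5.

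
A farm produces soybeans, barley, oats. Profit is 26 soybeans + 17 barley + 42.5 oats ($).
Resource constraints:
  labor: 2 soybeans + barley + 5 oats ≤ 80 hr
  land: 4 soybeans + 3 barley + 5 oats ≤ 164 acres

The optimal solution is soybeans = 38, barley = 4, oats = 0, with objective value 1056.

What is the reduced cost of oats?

-2.5

Check each constraint at x*: labor 80/80 (tight); land 164/164 (tight).
The binding rows give the dual system: 2·y_labor + 4·y_land = 26 and 1·y_labor + 3·y_land = 17.
This yields shadow prices y_labor = 5, y_land = 4.
Reduced cost of oats: c₃ − yᵀa₃ = 42.5 − (5·5 + 4·5) = 42.5 − 45 = -2.5.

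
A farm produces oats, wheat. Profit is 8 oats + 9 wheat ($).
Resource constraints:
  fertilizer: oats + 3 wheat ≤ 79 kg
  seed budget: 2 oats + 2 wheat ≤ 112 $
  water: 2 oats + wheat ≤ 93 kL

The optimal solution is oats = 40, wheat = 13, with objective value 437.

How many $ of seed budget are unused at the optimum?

seed budget used = 2·40 + 2·13 = 106; slack = 112 − 106 = 6.

6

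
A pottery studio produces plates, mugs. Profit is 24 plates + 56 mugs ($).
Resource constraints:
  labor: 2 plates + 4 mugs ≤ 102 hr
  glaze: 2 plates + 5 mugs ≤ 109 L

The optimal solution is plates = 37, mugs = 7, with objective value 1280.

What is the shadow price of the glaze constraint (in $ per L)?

8

Both labor and glaze are binding at x*.
From A_Bᵀ y = c: 2·y_labor + 2·y_glaze = 24; 4·y_labor + 5·y_glaze = 56.
→ y_labor = 4 and y_glaze = 8.
Shadow price of glaze = 8.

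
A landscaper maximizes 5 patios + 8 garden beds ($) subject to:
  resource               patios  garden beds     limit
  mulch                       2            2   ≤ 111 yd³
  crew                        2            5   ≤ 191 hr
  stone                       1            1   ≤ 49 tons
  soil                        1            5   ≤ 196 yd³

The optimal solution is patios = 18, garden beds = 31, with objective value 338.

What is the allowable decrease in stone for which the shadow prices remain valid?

Binding constraints: crew, stone. The basis is B = [[2,5],[1,1]] with det -3.
Per unit decrease in stone, x* moves by d = (-1.6667, 0.6667).
The basis stays optimal until patios reaches 0; allowable decrease = 10.8 tons.

10.8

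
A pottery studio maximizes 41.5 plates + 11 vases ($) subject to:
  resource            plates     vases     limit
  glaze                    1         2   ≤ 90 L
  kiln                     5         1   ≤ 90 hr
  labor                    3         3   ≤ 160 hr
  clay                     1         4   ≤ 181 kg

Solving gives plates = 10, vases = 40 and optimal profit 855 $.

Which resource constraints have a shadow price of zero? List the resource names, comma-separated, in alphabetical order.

clay, labor

glaze: 90/90 (binding)
kiln: 90/90 (binding)
labor: 150/160 (slack 10)
clay: 170/181 (slack 11)
By complementary slackness, a constraint with positive slack has shadow price 0 → clay, labor.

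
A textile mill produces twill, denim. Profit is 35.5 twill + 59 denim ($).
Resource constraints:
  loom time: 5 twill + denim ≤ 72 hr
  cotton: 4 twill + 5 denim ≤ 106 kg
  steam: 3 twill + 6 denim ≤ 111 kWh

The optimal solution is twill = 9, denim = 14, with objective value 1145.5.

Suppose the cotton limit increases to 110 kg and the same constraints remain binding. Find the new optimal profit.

Check each constraint at x*: loom time 59/72 (slack 13); cotton 106/106 (tight); steam 111/111 (tight).
By complementary slackness, y = 0 for the non-binding constraint.
The binding rows give the dual system: 4·y_cotton + 3·y_steam = 35.5 and 5·y_cotton + 6·y_steam = 59.
This yields shadow prices y_cotton = 4, y_steam = 6.5.
Δz = y_cotton·Δb = 4 × (4) = 16, so new z* = 1145.5 + 16 = 1161.5.

1161.5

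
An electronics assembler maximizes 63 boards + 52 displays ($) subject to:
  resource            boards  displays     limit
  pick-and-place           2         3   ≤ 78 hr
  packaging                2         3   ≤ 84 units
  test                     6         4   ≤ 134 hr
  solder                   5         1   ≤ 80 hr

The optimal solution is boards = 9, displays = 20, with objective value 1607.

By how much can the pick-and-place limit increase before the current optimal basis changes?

Binding constraints: pick-and-place, test. The basis is B = [[2,3],[6,4]] with det -10.
Per unit increase in pick-and-place, x* moves by d = (-0.4, 0.6).
The basis stays optimal until packaging becomes binding; allowable increase = 6 hr.

6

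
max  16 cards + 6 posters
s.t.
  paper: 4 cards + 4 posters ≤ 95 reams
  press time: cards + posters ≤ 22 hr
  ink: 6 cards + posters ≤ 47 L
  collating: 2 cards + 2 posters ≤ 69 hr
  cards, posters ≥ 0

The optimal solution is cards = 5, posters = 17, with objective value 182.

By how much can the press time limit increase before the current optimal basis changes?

1.75

Binding constraints: press time, ink. The basis is B = [[1,1],[6,1]] with det -5.
Per unit increase in press time, x* moves by d = (-0.2, 1.2).
The basis stays optimal until paper becomes binding; allowable increase = 1.75 hr.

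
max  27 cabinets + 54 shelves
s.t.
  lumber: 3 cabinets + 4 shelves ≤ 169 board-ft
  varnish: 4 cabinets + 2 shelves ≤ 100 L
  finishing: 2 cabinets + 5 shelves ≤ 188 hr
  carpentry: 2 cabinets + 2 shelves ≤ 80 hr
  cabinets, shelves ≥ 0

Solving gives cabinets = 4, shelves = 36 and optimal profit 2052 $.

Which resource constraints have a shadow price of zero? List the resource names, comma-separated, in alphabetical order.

lumber, varnish

lumber: 156/169 (slack 13)
varnish: 88/100 (slack 12)
finishing: 188/188 (binding)
carpentry: 80/80 (binding)
By complementary slackness, a constraint with positive slack has shadow price 0 → lumber, varnish.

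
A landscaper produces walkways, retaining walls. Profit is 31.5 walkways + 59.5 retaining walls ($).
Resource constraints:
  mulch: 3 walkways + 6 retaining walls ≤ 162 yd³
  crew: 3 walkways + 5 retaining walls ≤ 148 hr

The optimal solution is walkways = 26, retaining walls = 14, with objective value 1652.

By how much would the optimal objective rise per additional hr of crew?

Check each constraint at x*: mulch 162/162 (tight); crew 148/148 (tight).
The binding rows give the dual system: 3·y_mulch + 3·y_crew = 31.5 and 6·y_mulch + 5·y_crew = 59.5.
This yields shadow prices y_mulch = 7, y_crew = 3.5.
Shadow price of crew = 3.5.

3.5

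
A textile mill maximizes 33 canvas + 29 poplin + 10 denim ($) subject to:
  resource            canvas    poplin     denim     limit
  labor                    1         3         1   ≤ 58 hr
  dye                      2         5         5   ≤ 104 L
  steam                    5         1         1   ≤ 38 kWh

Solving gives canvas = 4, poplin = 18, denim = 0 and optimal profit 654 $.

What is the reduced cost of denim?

-3

At the optimum: labor uses 58 of 58 (binding); dye uses 98 of 104 (slack = 6); steam uses 38 of 38 (binding).
Since dye is not tight, its dual is 0.
Dual feasibility on the basic columns requires 1·y_labor + 5·y_steam = 33, 3·y_labor + 1·y_steam = 29.
Solving: y_labor = 8, y_steam = 5.
Reduced cost of denim: c₃ − yᵀa₃ = 10 − (8·1 + 5·1) = 10 − 13 = -3.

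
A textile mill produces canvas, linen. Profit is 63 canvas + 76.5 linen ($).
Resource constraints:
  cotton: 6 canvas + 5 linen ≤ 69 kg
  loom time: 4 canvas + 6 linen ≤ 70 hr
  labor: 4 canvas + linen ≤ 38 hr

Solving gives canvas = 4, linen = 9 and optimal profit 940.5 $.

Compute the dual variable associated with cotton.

At the optimum: cotton uses 69 of 69 (binding); loom time uses 70 of 70 (binding); labor uses 25 of 38 (slack = 13).
By complementary slackness, y = 0 for the non-binding constraint.
Dual feasibility on the basic columns requires 6·y_cotton + 4·y_loom time = 63, 5·y_cotton + 6·y_loom time = 76.5.
→ y_cotton = 4.5 and y_loom time = 9.
Shadow price of cotton = 4.5.

4.5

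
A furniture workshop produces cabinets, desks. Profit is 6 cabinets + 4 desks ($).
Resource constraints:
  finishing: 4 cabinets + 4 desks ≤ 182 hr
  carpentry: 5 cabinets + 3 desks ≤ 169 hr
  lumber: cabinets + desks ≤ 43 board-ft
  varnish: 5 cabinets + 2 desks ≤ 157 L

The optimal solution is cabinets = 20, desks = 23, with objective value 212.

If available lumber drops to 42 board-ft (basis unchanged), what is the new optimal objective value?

211

Check each constraint at x*: finishing 172/182 (slack 10); carpentry 169/169 (tight); lumber 43/43 (tight); varnish 146/157 (slack 11).
Since finishing, varnish are not tight, their duals are 0.
Dual feasibility on the basic columns requires 5·y_carpentry + 1·y_lumber = 6, 3·y_carpentry + 1·y_lumber = 4.
→ y_carpentry = 1 and y_lumber = 1.
Δz = y_lumber·Δb = 1 × (-1) = -1, so new z* = 212 − 1 = 211.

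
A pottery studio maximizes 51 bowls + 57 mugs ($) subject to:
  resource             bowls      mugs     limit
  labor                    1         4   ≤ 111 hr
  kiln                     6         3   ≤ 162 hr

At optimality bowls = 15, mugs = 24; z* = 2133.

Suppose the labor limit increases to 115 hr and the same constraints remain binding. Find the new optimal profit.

Both labor and kiln are binding at x*.
Dual feasibility on the basic columns requires 1·y_labor + 6·y_kiln = 51, 4·y_labor + 3·y_kiln = 57.
This yields shadow prices y_labor = 9, y_kiln = 7.
Δz = y_labor·Δb = 9 × (4) = 36, so new z* = 2133 + 36 = 2169.

2169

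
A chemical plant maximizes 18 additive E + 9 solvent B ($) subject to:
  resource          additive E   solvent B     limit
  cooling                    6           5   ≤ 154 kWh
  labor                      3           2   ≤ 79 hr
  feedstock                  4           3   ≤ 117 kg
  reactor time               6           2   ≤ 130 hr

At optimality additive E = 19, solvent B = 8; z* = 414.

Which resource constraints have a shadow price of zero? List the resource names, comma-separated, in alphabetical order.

feedstock, labor

cooling: 154/154 (binding)
labor: 73/79 (slack 6)
feedstock: 100/117 (slack 17)
reactor time: 130/130 (binding)
By complementary slackness, a constraint with positive slack has shadow price 0 → feedstock, labor.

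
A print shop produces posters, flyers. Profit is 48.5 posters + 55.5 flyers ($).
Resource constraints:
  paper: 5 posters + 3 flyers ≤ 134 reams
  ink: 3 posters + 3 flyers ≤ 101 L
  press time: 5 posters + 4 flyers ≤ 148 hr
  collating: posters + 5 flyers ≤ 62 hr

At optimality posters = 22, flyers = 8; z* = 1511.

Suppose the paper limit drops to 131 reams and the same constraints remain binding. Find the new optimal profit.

Binding: paper and collating. Non-binding: ink (11 unused), press time (6 unused).
Slack constraints have shadow price 0 (complementary slackness).
From A_Bᵀ y = c: 5·y_paper + 1·y_collating = 48.5; 3·y_paper + 5·y_collating = 55.5.
This yields shadow prices y_paper = 8.5, y_collating = 6.
Δz = y_paper·Δb = 8.5 × (-3) = -25.5, so new z* = 1511 − 25.5 = 1485.5.

1485.5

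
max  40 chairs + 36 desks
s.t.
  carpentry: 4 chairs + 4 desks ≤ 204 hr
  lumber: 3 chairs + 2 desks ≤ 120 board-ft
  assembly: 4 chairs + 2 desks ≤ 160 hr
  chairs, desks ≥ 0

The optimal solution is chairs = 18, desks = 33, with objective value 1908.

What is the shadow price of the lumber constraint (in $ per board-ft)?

4

Check each constraint at x*: carpentry 204/204 (tight); lumber 120/120 (tight); assembly 138/160 (slack 22).
By complementary slackness, y = 0 for the non-binding constraint.
From A_Bᵀ y = c: 4·y_carpentry + 3·y_lumber = 40; 4·y_carpentry + 2·y_lumber = 36.
Solving: y_carpentry = 7, y_lumber = 4.
Shadow price of lumber = 4.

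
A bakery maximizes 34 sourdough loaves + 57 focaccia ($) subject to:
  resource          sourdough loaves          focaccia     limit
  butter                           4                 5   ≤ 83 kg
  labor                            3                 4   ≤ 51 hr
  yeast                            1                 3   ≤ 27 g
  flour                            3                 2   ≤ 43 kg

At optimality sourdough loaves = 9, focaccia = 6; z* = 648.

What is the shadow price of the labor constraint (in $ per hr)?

9

Binding: labor and yeast. Non-binding: butter (17 unused), flour (4 unused).
By complementary slackness, y = 0 for the non-binding constraints.
Dual feasibility on the basic columns requires 3·y_labor + 1·y_yeast = 34, 4·y_labor + 3·y_yeast = 57.
This yields shadow prices y_labor = 9, y_yeast = 7.
Shadow price of labor = 9.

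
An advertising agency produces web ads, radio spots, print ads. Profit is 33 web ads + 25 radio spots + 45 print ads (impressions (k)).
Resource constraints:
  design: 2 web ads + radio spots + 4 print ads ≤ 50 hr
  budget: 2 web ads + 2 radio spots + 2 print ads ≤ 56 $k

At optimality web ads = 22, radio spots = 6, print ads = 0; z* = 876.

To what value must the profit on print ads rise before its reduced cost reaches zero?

49

Check each constraint at x*: design 50/50 (tight); budget 56/56 (tight).
Dual feasibility on the basic columns requires 2·y_design + 2·y_budget = 33, 1·y_design + 2·y_budget = 25.
This yields shadow prices y_design = 8, y_budget = 8.5.
print ads enters the basis when its profit ≥ yᵀa₃ = 8·4 + 8.5·2 = 49.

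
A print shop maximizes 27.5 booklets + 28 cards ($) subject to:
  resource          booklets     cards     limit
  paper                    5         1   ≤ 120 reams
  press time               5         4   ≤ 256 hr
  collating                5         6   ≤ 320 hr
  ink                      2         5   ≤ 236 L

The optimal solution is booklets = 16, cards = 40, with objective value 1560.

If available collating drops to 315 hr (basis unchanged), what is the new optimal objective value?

1537.5

Binding: paper and collating. Non-binding: press time (16 unused), ink (4 unused).
Slack constraints have shadow price 0 (complementary slackness).
Dual feasibility on the basic columns requires 5·y_paper + 5·y_collating = 27.5, 1·y_paper + 6·y_collating = 28.
Solving: y_paper = 1, y_collating = 4.5.
Δz = y_collating·Δb = 4.5 × (-5) = -22.5, so new z* = 1560 − 22.5 = 1537.5.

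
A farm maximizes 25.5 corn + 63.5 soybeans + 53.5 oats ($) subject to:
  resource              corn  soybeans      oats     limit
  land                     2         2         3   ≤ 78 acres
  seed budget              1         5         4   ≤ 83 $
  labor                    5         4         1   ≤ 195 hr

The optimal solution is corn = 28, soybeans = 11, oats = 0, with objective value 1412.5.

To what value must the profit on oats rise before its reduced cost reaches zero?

Check each constraint at x*: land 78/78 (tight); seed budget 83/83 (tight); labor 184/195 (slack 11).
Since labor is not tight, its dual is 0.
Dual feasibility on the basic columns requires 2·y_land + 1·y_seed budget = 25.5, 2·y_land + 5·y_seed budget = 63.5.
Solving: y_land = 8, y_seed budget = 9.5.
oats enters the basis when its profit ≥ yᵀa₃ = 8·3 + 9.5·4 = 62.

62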